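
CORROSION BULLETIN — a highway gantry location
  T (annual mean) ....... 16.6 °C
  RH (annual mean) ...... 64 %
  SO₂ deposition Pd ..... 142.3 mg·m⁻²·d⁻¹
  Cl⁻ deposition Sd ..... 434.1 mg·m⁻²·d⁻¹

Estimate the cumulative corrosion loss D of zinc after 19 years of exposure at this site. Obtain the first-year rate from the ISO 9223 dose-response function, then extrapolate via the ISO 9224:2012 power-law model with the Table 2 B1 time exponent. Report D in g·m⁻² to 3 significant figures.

zinc: T>10 °C ⇒ hinge -0.071·(16.6−10) = -0.4686
  sulphur-dioxide contribution → 1.358 μm/a
  chloride contribution → 3.816 μm/a
  total first-year rate 5.175 μm/a
Long-term exponent b (ISO 9224 Table 2, B1) = 0.813
  D(19) = 5.175 × 19^0.813 = 5.175 × 10.96 = 56.69 μm
  Mass loss = 56.69 μm × 7.14 g/cm³ = 404.8 g·m⁻²

D(19) = 405 g·m⁻²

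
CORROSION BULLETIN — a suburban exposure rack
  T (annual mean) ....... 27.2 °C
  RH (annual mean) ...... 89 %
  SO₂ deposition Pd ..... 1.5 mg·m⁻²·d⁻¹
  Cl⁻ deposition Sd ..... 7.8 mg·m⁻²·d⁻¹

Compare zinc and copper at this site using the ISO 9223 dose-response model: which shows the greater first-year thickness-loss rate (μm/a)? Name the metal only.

zinc: temperature factor f = -0.071·(17.2) = -1.2212
  Pd branch = 0.0129·Pd^0.44·e^(0.046·RH+f) = 0.2727 μm/a
  Cl⁻ term: 0.0175·7.8^0.57·exp(0.008·89+0.085·27.2) = 1.161
  sum: 0.2727 + 1.161 → r_corr = 1.434 μm/a
copper: temperature factor f = -0.080·(17.2) = -1.3760
  SO₂ term: 0.0053·1.5^0.26·exp(0.059·89-1.3760) = 0.2838
  Cl⁻ term: 0.01025·7.8^0.27·exp(0.036·89+0.049·27.2) = 1.667
  sum: 0.2838 + 1.667 → r_corr = 1.951 μm/a
Ordering by μm/a: copper (1.95) > zinc (1.43)

copper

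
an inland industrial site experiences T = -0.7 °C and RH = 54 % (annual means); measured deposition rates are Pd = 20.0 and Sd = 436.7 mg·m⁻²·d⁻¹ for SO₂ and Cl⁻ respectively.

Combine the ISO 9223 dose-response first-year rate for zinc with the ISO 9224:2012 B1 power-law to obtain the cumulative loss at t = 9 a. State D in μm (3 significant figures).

D(9) = 7.14 μm

zinc: f(T) = +0.038·(T−10) [T≤10 °C] = -0.4066
  SO₂ term: 0.0129·20.0^0.44·exp(0.046·54-0.4066) = 0.3848
  Cl⁻ term: 0.0175·436.7^0.57·exp(0.008·54+0.085·-0.7) = 0.8123
  r_corr = 0.3848 + 0.8123 = 1.197 μm/a
ISO 9224: D(t) = r_corr · t^b with b = 0.813 (zinc, B1)
  D(9) = 1.197 × 9^0.813 = 1.197 × 5.968 = 7.144 μm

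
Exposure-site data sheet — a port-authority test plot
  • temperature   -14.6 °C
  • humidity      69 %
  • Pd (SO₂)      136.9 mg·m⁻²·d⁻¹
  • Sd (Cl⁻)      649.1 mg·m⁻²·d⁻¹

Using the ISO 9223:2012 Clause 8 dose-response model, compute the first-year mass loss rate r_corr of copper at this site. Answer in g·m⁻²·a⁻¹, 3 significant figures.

copper: temperature factor f = +0.126·(-24.6) = -3.0996
  sulphur-dioxide contribution → 0.05031 μm/a
  chloride contribution → 0.3453 μm/a
  ⇒ r_corr(copper) = 0.3956 μm/a
Convert to mass loss: 0.3956 μm/a × 8.96 g/cm³ = 3.544 g·m⁻²·a⁻¹

r_corr = 3.54 g·m⁻²·a⁻¹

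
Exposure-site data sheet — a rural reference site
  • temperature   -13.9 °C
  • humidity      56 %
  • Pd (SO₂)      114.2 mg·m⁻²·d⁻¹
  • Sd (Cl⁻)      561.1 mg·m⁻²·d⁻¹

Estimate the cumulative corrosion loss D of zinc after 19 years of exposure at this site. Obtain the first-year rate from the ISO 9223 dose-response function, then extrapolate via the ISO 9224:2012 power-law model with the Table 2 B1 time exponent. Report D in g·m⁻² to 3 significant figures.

D(19) = 67.3 g·m⁻²

zinc: T≤10 °C ⇒ hinge +0.038·(-13.9−10) = -0.9082
  SO₂ term: 0.0129·114.2^0.44·exp(0.046·56-0.9082) = 0.5499
  Cl⁻ term: 0.0175·561.1^0.57·exp(0.008·56+0.085·-13.9) = 0.3101
  r_corr = 0.5499 + 0.3101 = 0.8599 μm/a
ISO 9224: D(t) = r_corr · t^b with b = 0.813 (zinc, B1)
  D(19) = 0.8599 × 19^0.813 = 0.8599 × 10.96 = 9.421 μm
  Mass loss = 9.421 μm × 7.14 g/cm³ = 67.27 g·m⁻²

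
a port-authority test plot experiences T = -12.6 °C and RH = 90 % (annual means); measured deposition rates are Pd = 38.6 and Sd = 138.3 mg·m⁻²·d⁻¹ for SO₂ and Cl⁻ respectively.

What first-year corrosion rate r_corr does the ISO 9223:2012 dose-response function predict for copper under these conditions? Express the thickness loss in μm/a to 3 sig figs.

r_corr = 0.695 μm/a

copper: temperature factor f = +0.126·(-22.6) = -2.8476
  Pd branch = 0.0053·Pd^0.26·e^(0.059·RH+f) = 0.1608 μm/a
  Sd branch = 0.01025·Sd^0.27·e^(0.036·RH+0.049·T) = 0.5342 μm/a
  r_corr = 0.1608 + 0.5342 = 0.695 μm/a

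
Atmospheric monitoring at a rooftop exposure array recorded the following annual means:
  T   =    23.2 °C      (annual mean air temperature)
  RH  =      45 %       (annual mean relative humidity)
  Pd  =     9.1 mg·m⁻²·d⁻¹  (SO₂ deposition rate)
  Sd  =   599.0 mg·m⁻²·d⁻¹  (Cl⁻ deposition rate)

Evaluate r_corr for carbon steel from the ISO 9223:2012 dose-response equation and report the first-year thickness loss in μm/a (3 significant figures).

r_corr = 66.8 μm/a

carbon steel: T>10 °C ⇒ hinge -0.054·(23.2−10) = -0.7128
  sulphur-dioxide contribution → 6.729 μm/a
  chloride contribution → 60.06 μm/a
  total first-year rate 66.79 μm/a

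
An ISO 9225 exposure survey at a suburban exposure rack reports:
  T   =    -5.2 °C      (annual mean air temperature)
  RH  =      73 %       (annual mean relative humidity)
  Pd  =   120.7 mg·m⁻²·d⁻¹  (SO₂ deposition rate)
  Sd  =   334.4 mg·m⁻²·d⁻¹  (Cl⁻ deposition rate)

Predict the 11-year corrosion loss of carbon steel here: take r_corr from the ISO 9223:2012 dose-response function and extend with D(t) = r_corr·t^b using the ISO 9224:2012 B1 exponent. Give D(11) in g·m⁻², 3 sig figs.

carbon steel: temperature factor f = +0.150·(-15.2) = -2.2800
  SO₂ term: 1.77·120.7^0.52·exp(0.02·73-2.2800) = 9.426
  Sd branch = 0.102·Sd^0.62·e^(0.033·RH+0.04·T) = 33.85 μm/a
  r_corr = 9.426 + 33.85 = 43.27 μm/a
ISO 9224: D(t) = r_corr · t^b with b = 0.523 (carbon steel, B1)
  D(11) = 43.27 × 11^0.523 = 43.27 × 3.505 = 151.7 μm
  Mass loss = 151.7 μm × 7.85 g/cm³ = 1191 g·m⁻²

D(11) = 1.19e+03 g·m⁻²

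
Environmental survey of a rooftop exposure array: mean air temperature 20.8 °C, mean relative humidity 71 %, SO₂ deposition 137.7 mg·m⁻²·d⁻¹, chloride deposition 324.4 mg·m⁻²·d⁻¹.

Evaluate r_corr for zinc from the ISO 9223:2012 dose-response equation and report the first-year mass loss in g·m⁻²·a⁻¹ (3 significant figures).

r_corr = 44.7 g·m⁻²·a⁻¹

zinc: T>10 °C ⇒ hinge -0.071·(20.8−10) = -0.7668
  sulphur-dioxide contribution → 1.371 μm/a
  chloride contribution → 4.885 μm/a
  ⇒ r_corr(zinc) = 6.256 μm/a
Convert to mass loss: 6.256 μm/a × 7.14 g/cm³ = 44.67 g·m⁻²·a⁻¹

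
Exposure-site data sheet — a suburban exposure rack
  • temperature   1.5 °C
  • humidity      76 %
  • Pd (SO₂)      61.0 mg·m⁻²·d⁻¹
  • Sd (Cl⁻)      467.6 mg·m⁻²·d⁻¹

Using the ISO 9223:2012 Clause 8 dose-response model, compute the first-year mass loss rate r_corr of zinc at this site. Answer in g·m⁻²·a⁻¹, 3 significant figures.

zinc: temperature factor f = +0.038·(-8.5) = -0.3230
  sulphur-dioxide contribution → 1.88 μm/a
  chloride contribution → 1.214 μm/a
  total first-year rate 3.094 μm/a
Convert to mass loss: 3.094 μm/a × 7.14 g/cm³ = 22.09 g·m⁻²·a⁻¹

r_corr = 22.1 g·m⁻²·a⁻¹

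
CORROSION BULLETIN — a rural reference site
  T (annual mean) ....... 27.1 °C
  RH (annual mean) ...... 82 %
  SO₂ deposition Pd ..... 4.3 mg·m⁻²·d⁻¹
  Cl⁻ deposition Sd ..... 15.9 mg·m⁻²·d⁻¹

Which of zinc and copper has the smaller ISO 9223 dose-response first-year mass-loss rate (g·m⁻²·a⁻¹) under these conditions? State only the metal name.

zinc

zinc: f(T) = -0.071·(T−10) [T>10 °C] = -1.2141
  SO₂ term: 0.0129·4.3^0.44·exp(0.046·82-1.2141) = 0.3164
  Cl⁻ term: 0.0175·15.9^0.57·exp(0.008·82+0.085·27.1) = 1.634
  sum: 0.3164 + 1.634 → r_corr = 1.95 μm/a
  mass loss = 1.95 μm/a × 7.14 g/cm³ = 13.92 g·m⁻²·a⁻¹
copper: T>10 °C ⇒ hinge -0.080·(27.1−10) = -1.3680
  SO₂ term: 0.0053·4.3^0.26·exp(0.059·82-1.3680) = 0.2489
  Sd branch = 0.01025·Sd^0.27·e^(0.036·RH+0.049·T) = 1.563 μm/a
  r_corr = 0.2489 + 1.563 = 1.811 μm/a
  mass loss = 1.811 μm/a × 8.96 g/cm³ = 16.23 g·m⁻²·a⁻¹
Ordering by g·m⁻²·a⁻¹: copper (16.2) > zinc (13.9)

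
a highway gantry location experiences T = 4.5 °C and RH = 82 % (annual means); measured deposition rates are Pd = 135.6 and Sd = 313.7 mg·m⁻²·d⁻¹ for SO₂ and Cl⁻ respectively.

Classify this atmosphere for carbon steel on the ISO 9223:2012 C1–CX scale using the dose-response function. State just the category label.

carbon steel: temperature factor f = +0.150·(-5.5) = -0.8250
  SO₂ term: 1.77·135.6^0.52·exp(0.02·82-0.8250) = 51.37
  Sd branch = 0.102·Sd^0.62·e^(0.033·RH+0.04·T) = 64.54 μm/a
  r_corr = 51.37 + 64.54 = 115.9 μm/a
116 μm/a falls in (80, 200] for carbon steel → category C5

C5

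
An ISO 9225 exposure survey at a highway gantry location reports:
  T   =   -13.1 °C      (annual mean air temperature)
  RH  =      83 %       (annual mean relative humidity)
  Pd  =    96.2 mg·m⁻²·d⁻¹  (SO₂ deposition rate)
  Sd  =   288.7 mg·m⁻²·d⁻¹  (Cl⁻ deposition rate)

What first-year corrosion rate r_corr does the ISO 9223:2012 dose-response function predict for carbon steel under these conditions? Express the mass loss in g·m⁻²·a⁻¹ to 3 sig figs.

carbon steel: f(T) = +0.150·(T−10) [T≤10 °C] = -3.4650
  Pd branch = 1.77·Pd^0.52·e^(0.02·RH+f) = 3.128 μm/a
  Sd branch = 0.102·Sd^0.62·e^(0.033·RH+0.04·T) = 31.34 μm/a
  r_corr = 3.128 + 31.34 = 34.46 μm/a
Convert to mass loss: 34.46 μm/a × 7.85 g/cm³ = 270.5 g·m⁻²·a⁻¹

r_corr = 271 g·m⁻²·a⁻¹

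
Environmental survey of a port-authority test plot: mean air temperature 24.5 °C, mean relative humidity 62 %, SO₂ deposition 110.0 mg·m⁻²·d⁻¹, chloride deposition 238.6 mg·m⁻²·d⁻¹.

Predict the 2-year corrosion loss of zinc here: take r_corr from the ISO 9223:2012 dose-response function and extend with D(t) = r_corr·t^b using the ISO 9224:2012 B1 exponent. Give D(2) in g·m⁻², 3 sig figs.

zinc: temperature factor f = -0.071·(14.5) = -1.0295
  Pd branch = 0.0129·Pd^0.44·e^(0.046·RH+f) = 0.6314 μm/a
  Sd branch = 0.0175·Sd^0.57·e^(0.008·RH+0.085·T) = 5.226 μm/a
  sum: 0.6314 + 5.226 → r_corr = 5.857 μm/a
ISO 9224: D(t) = r_corr · t^b with b = 0.813 (zinc, B1)
  D(2) = 5.857 × 2^0.813 = 5.857 × 1.757 = 10.29 μm
  Mass loss = 10.29 μm × 7.14 g/cm³ = 73.47 g·m⁻²

D(2) = 73.5 g·m⁻²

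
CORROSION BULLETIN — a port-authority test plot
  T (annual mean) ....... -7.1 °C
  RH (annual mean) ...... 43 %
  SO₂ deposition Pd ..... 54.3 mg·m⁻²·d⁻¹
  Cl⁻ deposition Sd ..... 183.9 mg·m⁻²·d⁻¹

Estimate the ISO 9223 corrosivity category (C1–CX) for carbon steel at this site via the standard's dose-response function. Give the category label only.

carbon steel: f(T) = +0.150·(T−10) [T≤10 °C] = -2.5650
  SO₂ term: 1.77·54.3^0.52·exp(0.02·43-2.5650) = 2.568
  Sd branch = 0.102·Sd^0.62·e^(0.033·RH+0.04·T) = 8.046 μm/a
  sum: 2.568 + 8.046 → r_corr = 10.61 μm/a
10.6 μm/a falls in (1.3, 25] for carbon steel → category C2

C2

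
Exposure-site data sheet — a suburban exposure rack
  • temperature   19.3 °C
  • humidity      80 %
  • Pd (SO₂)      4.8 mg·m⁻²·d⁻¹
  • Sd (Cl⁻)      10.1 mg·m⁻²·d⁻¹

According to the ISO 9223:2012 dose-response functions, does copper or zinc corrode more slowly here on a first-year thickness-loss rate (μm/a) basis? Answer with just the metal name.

zinc

copper: f(T) = -0.080·(T−10) [T>10 °C] = -0.7440
  SO₂ term: 0.0053·4.8^0.26·exp(0.059·80-0.7440) = 0.4248
  Sd branch = 0.01025·Sd^0.27·e^(0.036·RH+0.049·T) = 0.8778 μm/a
  r_corr = 0.4248 + 0.8778 = 1.303 μm/a
zinc: f(T) = -0.071·(T−10) [T>10 °C] = -0.6603
  SO₂ term: 0.0129·4.8^0.44·exp(0.046·80-0.6603) = 0.527
  Sd branch = 0.0175·Sd^0.57·e^(0.008·RH+0.085·T) = 0.6396 μm/a
  sum: 0.527 + 0.6396 → r_corr = 1.167 μm/a
Ordering by μm/a: copper (1.3) > zinc (1.17)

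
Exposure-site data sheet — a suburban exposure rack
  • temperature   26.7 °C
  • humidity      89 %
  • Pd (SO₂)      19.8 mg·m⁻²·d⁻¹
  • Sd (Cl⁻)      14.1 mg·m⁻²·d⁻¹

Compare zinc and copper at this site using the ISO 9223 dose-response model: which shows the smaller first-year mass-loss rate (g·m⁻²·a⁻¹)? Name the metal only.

zinc: temperature factor f = -0.071·(16.7) = -1.1857
  SO₂ term: 0.0129·19.8^0.44·exp(0.046·89-1.1857) = 0.8794
  Cl⁻ term: 0.0175·14.1^0.57·exp(0.008·89+0.085·26.7) = 1.559
  r_corr = 0.8794 + 1.559 = 2.439 μm/a
  mass loss = 2.439 μm/a × 7.14 g/cm³ = 17.41 g·m⁻²·a⁻¹
copper: temperature factor f = -0.080·(16.7) = -1.3360
  SO₂ term: 0.0053·19.8^0.26·exp(0.059·89-1.3360) = 0.5777
  Cl⁻ term: 0.01025·14.1^0.27·exp(0.036·89+0.049·26.7) = 1.908
  r_corr = 0.5777 + 1.908 = 2.486 μm/a
  mass loss = 2.486 μm/a × 8.96 g/cm³ = 22.28 g·m⁻²·a⁻¹
Ordering by g·m⁻²·a⁻¹: copper (22.3) > zinc (17.4)

zinc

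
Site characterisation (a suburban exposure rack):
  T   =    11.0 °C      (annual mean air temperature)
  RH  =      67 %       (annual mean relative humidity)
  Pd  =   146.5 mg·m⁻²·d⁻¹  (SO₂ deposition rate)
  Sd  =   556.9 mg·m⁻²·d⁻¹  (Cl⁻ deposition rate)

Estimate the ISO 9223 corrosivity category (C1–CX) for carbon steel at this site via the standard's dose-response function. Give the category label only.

carbon steel: T>10 °C ⇒ hinge -0.054·(11.0−10) = -0.0540
  sulphur-dioxide contribution → 85.65 μm/a
  chloride contribution → 72.83 μm/a
  total first-year rate 158.5 μm/a
Category bounds: 80…200 μm/a bracket r_corr ⇒ C5

C5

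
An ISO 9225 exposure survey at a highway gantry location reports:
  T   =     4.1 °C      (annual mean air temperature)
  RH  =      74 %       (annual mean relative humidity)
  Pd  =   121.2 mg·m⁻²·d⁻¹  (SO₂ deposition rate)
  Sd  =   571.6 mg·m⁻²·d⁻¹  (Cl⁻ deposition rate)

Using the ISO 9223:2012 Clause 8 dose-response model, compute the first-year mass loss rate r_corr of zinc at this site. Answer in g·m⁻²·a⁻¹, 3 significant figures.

zinc: temperature factor f = +0.038·(-5.9) = -0.2242
  SO₂ term: 0.0129·121.2^0.44·exp(0.046·74-0.2242) = 2.56
  Cl⁻ term: 0.0175·571.6^0.57·exp(0.008·74+0.085·4.1) = 1.671
  sum: 2.56 + 1.671 → r_corr = 4.232 μm/a
Convert to mass loss: 4.232 μm/a × 7.14 g/cm³ = 30.21 g·m⁻²·a⁻¹

r_corr = 30.2 g·m⁻²·a⁻¹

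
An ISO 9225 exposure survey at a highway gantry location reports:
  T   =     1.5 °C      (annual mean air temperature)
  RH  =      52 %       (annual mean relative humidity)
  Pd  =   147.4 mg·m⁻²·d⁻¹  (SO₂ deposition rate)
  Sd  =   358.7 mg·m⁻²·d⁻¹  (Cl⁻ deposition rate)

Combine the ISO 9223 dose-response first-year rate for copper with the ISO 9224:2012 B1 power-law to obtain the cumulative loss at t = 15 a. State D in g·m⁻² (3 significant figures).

copper: f(T) = +0.126·(T−10) [T≤10 °C] = -1.0710
  Pd branch = 0.0053·Pd^0.26·e^(0.059·RH+f) = 0.143 μm/a
  Cl⁻ term: 0.01025·358.7^0.27·exp(0.036·52+0.049·1.5) = 0.3511
  r_corr = 0.143 + 0.3511 = 0.4941 μm/a
ISO 9224: D(t) = r_corr · t^b with b = 0.667 (copper, B1)
  D(15) = 0.4941 × 15^0.667 = 0.4941 × 6.088 = 3.008 μm
  Mass loss = 3.008 μm × 8.96 g/cm³ = 26.95 g·m⁻²

D(15) = 27.0 g·m⁻²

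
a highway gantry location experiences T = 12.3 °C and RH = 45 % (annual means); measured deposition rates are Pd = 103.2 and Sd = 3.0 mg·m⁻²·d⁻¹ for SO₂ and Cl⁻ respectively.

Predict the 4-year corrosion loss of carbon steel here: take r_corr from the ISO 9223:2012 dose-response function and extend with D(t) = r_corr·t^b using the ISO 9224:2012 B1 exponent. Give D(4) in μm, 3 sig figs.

carbon steel: T>10 °C ⇒ hinge -0.054·(12.3−10) = -0.1242
  Pd branch = 1.77·Pd^0.52·e^(0.02·RH+f) = 42.86 μm/a
  Sd branch = 0.102·Sd^0.62·e^(0.033·RH+0.04·T) = 1.456 μm/a
  r_corr = 42.86 + 1.456 = 44.31 μm/a
Power-law: D(4) = r_corr · 4^0.523
  D(4) = 44.31 × 4^0.523 = 44.31 × 2.065 = 91.49 μm

D(4) = 91.5 μm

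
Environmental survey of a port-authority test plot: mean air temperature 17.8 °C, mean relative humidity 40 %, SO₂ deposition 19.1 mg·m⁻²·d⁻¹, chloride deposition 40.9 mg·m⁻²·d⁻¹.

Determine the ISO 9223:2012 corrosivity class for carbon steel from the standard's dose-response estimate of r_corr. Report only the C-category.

C2

carbon steel: temperature factor f = -0.054·(7.8) = -0.4212
  SO₂ term: 1.77·19.1^0.52·exp(0.02·40-0.4212) = 11.98
  Cl⁻ term: 0.102·40.9^0.62·exp(0.033·40+0.04·17.8) = 7.769
  r_corr = 11.98 + 7.769 = 19.75 μm/a
Category bounds: 1.3…25 μm/a bracket r_corr ⇒ C2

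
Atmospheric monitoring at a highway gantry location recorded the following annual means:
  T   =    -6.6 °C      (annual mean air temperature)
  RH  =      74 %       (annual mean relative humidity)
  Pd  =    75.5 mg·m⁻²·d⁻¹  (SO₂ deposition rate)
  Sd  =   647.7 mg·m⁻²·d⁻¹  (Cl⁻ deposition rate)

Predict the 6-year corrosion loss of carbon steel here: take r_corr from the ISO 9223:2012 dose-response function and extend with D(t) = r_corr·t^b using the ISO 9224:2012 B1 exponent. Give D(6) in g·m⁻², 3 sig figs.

carbon steel: T≤10 °C ⇒ hinge +0.150·(-6.6−10) = -2.4900
  Pd branch = 1.77·Pd^0.52·e^(0.02·RH+f) = 6.108 μm/a
  Cl⁻ term: 0.102·647.7^0.62·exp(0.033·74+0.04·-6.6) = 49.84
  r_corr = 6.108 + 49.84 = 55.94 μm/a
ISO 9224: D(t) = r_corr · t^b with b = 0.523 (carbon steel, B1)
  D(6) = 55.94 × 6^0.523 = 55.94 × 2.553 = 142.8 μm
  Mass loss = 142.8 μm × 7.85 g/cm³ = 1121 g·m⁻²

D(6) = 1.12e+03 g·m⁻²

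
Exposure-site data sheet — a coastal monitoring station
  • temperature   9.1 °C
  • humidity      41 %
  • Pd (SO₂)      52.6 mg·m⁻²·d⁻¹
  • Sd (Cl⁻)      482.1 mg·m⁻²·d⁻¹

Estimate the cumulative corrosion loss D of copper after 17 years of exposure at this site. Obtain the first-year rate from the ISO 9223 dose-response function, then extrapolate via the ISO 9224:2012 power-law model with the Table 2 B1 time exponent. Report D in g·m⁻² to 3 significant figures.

D(17) = 30.9 g·m⁻²

copper: T≤10 °C ⇒ hinge +0.126·(9.1−10) = -0.1134
  Pd branch = 0.0053·Pd^0.26·e^(0.059·RH+f) = 0.149 μm/a
  Sd branch = 0.01025·Sd^0.27·e^(0.036·RH+0.049·T) = 0.3714 μm/a
  sum: 0.149 + 0.3714 → r_corr = 0.5203 μm/a
ISO 9224: D(t) = r_corr · t^b with b = 0.667 (copper, B1)
  D(17) = 0.5203 × 17^0.667 = 0.5203 × 6.618 = 3.444 μm
  Mass loss = 3.444 μm × 8.96 g/cm³ = 30.85 g·m⁻²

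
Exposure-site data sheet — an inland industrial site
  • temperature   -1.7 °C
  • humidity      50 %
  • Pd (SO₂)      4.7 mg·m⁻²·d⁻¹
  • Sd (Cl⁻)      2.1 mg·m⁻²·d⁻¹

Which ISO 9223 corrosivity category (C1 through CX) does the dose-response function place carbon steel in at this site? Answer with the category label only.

carbon steel: f(T) = +0.150·(T−10) [T≤10 °C] = -1.7550
  Pd branch = 1.77·Pd^0.52·e^(0.02·RH+f) = 1.86 μm/a
  Sd branch = 0.102·Sd^0.62·e^(0.033·RH+0.04·T) = 0.786 μm/a
  r_corr = 1.86 + 0.786 = 2.646 μm/a
2.65 μm/a falls in (1.3, 25] for carbon steel → category C2

C2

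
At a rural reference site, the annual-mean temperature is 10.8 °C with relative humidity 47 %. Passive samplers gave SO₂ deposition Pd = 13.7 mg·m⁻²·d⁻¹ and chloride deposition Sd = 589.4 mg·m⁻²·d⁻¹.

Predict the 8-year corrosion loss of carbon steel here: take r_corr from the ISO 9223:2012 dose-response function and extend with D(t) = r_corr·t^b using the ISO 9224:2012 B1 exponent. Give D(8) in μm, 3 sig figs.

D(8) = 165 μm

carbon steel: temperature factor f = -0.054·(0.8) = -0.0432
  Pd branch = 1.77·Pd^0.52·e^(0.02·RH+f) = 16.93 μm/a
  Sd branch = 0.102·Sd^0.62·e^(0.033·RH+0.04·T) = 38.68 μm/a
  r_corr = 16.93 + 38.68 = 55.6 μm/a
Long-term exponent b (ISO 9224 Table 2, B1) = 0.523
  D(8) = 55.6 × 8^0.523 = 55.6 × 2.967 = 165 μm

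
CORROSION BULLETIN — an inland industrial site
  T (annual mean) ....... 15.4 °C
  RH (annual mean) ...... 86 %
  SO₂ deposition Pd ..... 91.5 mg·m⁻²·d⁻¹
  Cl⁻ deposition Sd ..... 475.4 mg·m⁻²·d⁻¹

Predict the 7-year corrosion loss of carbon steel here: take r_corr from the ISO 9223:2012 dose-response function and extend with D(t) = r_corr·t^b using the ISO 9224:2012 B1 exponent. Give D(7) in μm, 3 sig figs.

D(7) = 622 μm

carbon steel: T>10 °C ⇒ hinge -0.054·(15.4−10) = -0.2916
  sulphur-dioxide contribution → 77.31 μm/a
  chloride contribution → 147.4 μm/a
  ⇒ r_corr(carbon steel) = 224.7 μm/a
Long-term exponent b (ISO 9224 Table 2, B1) = 0.523
  D(7) = 224.7 × 7^0.523 = 224.7 × 2.767 = 621.7 μm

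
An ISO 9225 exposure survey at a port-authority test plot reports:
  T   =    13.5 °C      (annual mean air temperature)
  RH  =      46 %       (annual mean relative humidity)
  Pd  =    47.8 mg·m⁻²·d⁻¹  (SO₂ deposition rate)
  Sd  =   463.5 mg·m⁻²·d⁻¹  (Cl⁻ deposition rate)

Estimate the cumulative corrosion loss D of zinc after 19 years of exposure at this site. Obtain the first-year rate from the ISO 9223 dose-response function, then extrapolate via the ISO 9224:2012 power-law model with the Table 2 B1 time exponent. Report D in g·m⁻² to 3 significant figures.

D(19) = 242 g·m⁻²

zinc: f(T) = -0.071·(T−10) [T>10 °C] = -0.2485
  SO₂ term: 0.0129·47.8^0.44·exp(0.046·46-0.2485) = 0.4577
  Sd branch = 0.0175·Sd^0.57·e^(0.008·RH+0.085·T) = 2.635 μm/a
  r_corr = 0.4577 + 2.635 = 3.093 μm/a
Power-law: D(19) = r_corr · 19^0.813
  D(19) = 3.093 × 19^0.813 = 3.093 × 10.96 = 33.89 μm
  Mass loss = 33.89 μm × 7.14 g/cm³ = 242 g·m⁻²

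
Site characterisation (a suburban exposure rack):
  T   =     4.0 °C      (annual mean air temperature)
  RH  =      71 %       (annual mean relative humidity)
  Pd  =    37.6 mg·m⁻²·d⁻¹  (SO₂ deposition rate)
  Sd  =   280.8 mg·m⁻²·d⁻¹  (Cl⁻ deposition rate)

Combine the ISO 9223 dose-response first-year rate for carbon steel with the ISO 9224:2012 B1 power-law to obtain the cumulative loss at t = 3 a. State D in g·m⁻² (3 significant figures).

D(3) = 847 g·m⁻²

carbon steel: f(T) = +0.150·(T−10) [T≤10 °C] = -0.9000
  sulphur-dioxide contribution → 19.63 μm/a
  chloride contribution → 41.08 μm/a
  ⇒ r_corr(carbon steel) = 60.71 μm/a
Power-law: D(3) = r_corr · 3^0.523
  D(3) = 60.71 × 3^0.523 = 60.71 × 1.776 = 107.8 μm
  Mass loss = 107.8 μm × 7.85 g/cm³ = 846.6 g·m⁻²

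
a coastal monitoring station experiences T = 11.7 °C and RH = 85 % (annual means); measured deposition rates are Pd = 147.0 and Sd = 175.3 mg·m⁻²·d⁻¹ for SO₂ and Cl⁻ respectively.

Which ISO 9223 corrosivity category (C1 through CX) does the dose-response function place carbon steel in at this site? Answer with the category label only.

carbon steel: f(T) = -0.054·(T−10) [T>10 °C] = -0.0918
  SO₂ term: 1.77·147.0^0.52·exp(0.02·85-0.0918) = 118.4
  Sd branch = 0.102·Sd^0.62·e^(0.033·RH+0.04·T) = 66.25 μm/a
  r_corr = 118.4 + 66.25 = 184.7 μm/a
ISO 9223 Table 2 (carbon steel): 80 < 185 ≤ 200 μm/a ⇒ C5

C5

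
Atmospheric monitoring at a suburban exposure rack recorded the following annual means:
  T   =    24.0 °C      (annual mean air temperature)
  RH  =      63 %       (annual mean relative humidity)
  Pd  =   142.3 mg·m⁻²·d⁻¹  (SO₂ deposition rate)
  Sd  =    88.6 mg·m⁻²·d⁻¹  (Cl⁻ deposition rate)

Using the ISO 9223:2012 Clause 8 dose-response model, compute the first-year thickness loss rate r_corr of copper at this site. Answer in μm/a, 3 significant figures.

copper: f(T) = -0.080·(T−10) [T>10 °C] = -1.1200
  Pd branch = 0.0053·Pd^0.26·e^(0.059·RH+f) = 0.2582 μm/a
  Sd branch = 0.01025·Sd^0.27·e^(0.036·RH+0.049·T) = 1.077 μm/a
  sum: 0.2582 + 1.077 → r_corr = 1.335 μm/a

r_corr = 1.34 μm/a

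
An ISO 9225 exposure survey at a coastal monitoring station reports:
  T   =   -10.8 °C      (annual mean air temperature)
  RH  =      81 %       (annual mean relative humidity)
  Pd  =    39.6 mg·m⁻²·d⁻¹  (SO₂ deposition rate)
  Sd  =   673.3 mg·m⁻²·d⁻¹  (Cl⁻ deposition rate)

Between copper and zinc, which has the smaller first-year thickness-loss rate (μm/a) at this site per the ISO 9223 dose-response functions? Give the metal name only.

copper

copper: T≤10 °C ⇒ hinge +0.126·(-10.8−10) = -2.6208
  Pd branch = 0.0053·Pd^0.26·e^(0.059·RH+f) = 0.1194 μm/a
  Cl⁻ term: 0.01025·673.3^0.27·exp(0.036·81+0.049·-10.8) = 0.647
  sum: 0.1194 + 0.647 → r_corr = 0.7664 μm/a
zinc: f(T) = +0.038·(T−10) [T≤10 °C] = -0.7904
  Pd branch = 0.0129·Pd^0.44·e^(0.046·RH+f) = 1.226 μm/a
  Cl⁻ term: 0.0175·673.3^0.57·exp(0.008·81+0.085·-10.8) = 0.5468
  r_corr = 1.226 + 0.5468 = 1.773 μm/a
Ordering by μm/a: zinc (1.77) > copper (0.766)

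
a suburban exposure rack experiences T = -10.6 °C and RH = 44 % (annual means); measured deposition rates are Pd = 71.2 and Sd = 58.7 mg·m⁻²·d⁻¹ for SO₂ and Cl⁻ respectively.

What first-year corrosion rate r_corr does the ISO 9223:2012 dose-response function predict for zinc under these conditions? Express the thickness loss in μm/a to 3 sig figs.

r_corr = 0.395 μm/a

zinc: f(T) = +0.038·(T−10) [T≤10 °C] = -0.7828
  SO₂ term: 0.0129·71.2^0.44·exp(0.046·44-0.7828) = 0.2916
  Sd branch = 0.0175·Sd^0.57·e^(0.008·RH+0.085·T) = 0.103 μm/a
  r_corr = 0.2916 + 0.103 = 0.3945 μm/a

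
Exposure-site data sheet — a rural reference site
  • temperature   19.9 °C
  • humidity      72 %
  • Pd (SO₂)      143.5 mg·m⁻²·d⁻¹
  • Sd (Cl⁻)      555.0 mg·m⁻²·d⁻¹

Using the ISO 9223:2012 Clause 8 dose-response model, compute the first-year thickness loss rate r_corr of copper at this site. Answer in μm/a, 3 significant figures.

r_corr = 2.61 μm/a

copper: T>10 °C ⇒ hinge -0.080·(19.9−10) = -0.7920
  SO₂ term: 0.0053·143.5^0.26·exp(0.059·72-0.7920) = 0.6109
  Sd branch = 0.01025·Sd^0.27·e^(0.036·RH+0.049·T) = 1.999 μm/a
  sum: 0.6109 + 1.999 → r_corr = 2.61 μm/a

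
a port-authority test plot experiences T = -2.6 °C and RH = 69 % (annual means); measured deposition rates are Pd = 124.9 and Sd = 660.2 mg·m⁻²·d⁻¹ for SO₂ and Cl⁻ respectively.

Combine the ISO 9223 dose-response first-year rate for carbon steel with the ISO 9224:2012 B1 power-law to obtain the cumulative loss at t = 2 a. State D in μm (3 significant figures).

D(2) = 90.9 μm

carbon steel: temperature factor f = +0.150·(-12.6) = -1.8900
  SO₂ term: 1.77·124.9^0.52·exp(0.02·69-1.8900) = 13.08
  Sd branch = 0.102·Sd^0.62·e^(0.033·RH+0.04·T) = 50.18 μm/a
  sum: 13.08 + 50.18 → r_corr = 63.26 μm/a
Power-law: D(2) = r_corr · 2^0.523
  D(2) = 63.26 × 2^0.523 = 63.26 × 1.437 = 90.9 μm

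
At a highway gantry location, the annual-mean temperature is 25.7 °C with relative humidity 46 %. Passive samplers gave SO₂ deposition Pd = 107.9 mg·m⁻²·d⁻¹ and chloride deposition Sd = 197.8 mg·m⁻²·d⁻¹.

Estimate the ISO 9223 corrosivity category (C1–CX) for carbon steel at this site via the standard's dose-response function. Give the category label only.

C4

carbon steel: T>10 °C ⇒ hinge -0.054·(25.7−10) = -0.8478
  sulphur-dioxide contribution → 21.7 μm/a
  chloride contribution → 34.51 μm/a
  total first-year rate 56.21 μm/a
Category bounds: 50…80 μm/a bracket r_corr ⇒ C4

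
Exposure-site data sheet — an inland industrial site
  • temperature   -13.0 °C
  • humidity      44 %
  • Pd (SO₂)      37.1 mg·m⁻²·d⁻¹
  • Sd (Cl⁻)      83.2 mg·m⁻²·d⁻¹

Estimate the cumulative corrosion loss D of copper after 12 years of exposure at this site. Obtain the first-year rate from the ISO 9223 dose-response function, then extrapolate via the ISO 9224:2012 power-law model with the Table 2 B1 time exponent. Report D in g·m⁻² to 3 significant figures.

D(12) = 4.57 g·m⁻²

copper: temperature factor f = +0.126·(-23.0) = -2.8980
  sulphur-dioxide contribution → 0.01003 μm/a
  chloride contribution → 0.08718 μm/a
  ⇒ r_corr(copper) = 0.09721 μm/a
Long-term exponent b (ISO 9224 Table 2, B1) = 0.667
  D(12) = 0.09721 × 12^0.667 = 0.09721 × 5.246 = 0.5099 μm
  Mass loss = 0.5099 μm × 8.96 g/cm³ = 4.569 g·m⁻²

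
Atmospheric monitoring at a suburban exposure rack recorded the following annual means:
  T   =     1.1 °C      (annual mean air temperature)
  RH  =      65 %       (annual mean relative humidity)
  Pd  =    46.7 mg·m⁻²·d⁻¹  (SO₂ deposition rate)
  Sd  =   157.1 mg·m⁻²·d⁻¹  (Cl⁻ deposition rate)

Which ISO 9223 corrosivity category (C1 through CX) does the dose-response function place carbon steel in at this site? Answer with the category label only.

C3

carbon steel: T≤10 °C ⇒ hinge +0.150·(1.1−10) = -1.3350
  Pd branch = 1.77·Pd^0.52·e^(0.02·RH+f) = 12.61 μm/a
  Cl⁻ term: 0.102·157.1^0.62·exp(0.033·65+0.04·1.1) = 20.94
  sum: 12.61 + 20.94 → r_corr = 33.55 μm/a
Category bounds: 25…50 μm/a bracket r_corr ⇒ C3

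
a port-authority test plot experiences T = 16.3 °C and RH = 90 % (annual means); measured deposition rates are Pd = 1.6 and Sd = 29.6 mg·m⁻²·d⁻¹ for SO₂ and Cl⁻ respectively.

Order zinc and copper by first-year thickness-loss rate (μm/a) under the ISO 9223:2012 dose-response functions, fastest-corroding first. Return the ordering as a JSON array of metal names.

["copper", "zinc"]

zinc: T>10 °C ⇒ hinge -0.071·(16.3−10) = -0.4473
  Pd branch = 0.0129·Pd^0.44·e^(0.046·RH+f) = 0.637 μm/a
  Cl⁻ term: 0.0175·29.6^0.57·exp(0.008·90+0.085·16.3) = 0.991
  r_corr = 0.637 + 0.991 = 1.628 μm/a
copper: temperature factor f = -0.080·(6.3) = -0.5040
  SO₂ term: 0.0053·1.6^0.26·exp(0.059·90-0.5040) = 0.7321
  Cl⁻ term: 0.01025·29.6^0.27·exp(0.036·90+0.049·16.3) = 1.452
  r_corr = 0.7321 + 1.452 = 2.184 μm/a
Ordering by μm/a: copper (2.18) > zinc (1.63)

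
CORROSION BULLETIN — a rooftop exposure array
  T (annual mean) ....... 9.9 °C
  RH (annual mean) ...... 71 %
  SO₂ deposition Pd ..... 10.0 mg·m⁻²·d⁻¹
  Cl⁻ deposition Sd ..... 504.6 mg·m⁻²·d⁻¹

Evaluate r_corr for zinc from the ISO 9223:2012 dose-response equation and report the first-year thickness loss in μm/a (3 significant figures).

r_corr = 3.42 μm/a

zinc: f(T) = +0.038·(T−10) [T≤10 °C] = -0.0038
  sulphur-dioxide contribution → 0.9276 μm/a
  chloride contribution → 2.488 μm/a
  total first-year rate 3.416 μm/a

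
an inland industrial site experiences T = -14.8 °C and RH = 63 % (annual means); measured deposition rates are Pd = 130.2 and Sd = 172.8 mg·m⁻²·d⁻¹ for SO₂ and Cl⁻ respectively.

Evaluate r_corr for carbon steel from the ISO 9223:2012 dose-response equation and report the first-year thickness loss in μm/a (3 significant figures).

r_corr = 12.9 μm/a

carbon steel: T≤10 °C ⇒ hinge +0.150·(-14.8−10) = -3.7200
  SO₂ term: 1.77·130.2^0.52·exp(0.02·63-3.7200) = 1.902
  Sd branch = 0.102·Sd^0.62·e^(0.033·RH+0.04·T) = 11.01 μm/a
  sum: 1.902 + 11.01 → r_corr = 12.91 μm/a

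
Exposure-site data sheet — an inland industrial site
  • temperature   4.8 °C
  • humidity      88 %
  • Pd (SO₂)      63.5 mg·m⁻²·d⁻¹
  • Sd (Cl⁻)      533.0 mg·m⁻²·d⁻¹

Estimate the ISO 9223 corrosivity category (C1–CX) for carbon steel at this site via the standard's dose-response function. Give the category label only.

C5

carbon steel: f(T) = +0.150·(T−10) [T≤10 °C] = -0.7800
  SO₂ term: 1.77·63.5^0.52·exp(0.02·88-0.7800) = 40.83
  Cl⁻ term: 0.102·533.0^0.62·exp(0.033·88+0.04·4.8) = 110.6
  r_corr = 40.83 + 110.6 = 151.4 μm/a
ISO 9223 Table 2 (carbon steel): 80 < 151 ≤ 200 μm/a ⇒ C5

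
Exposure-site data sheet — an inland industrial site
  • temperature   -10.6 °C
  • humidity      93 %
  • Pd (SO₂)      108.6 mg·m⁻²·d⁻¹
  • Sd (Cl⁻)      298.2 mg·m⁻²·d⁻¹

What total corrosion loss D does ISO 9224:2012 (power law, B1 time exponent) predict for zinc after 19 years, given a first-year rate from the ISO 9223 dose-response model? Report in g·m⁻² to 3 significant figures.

D(19) = 292 g·m⁻²

zinc: T≤10 °C ⇒ hinge +0.038·(-10.6−10) = -0.7828
  Pd branch = 0.0129·Pd^0.44·e^(0.046·RH+f) = 3.344 μm/a
  Cl⁻ term: 0.0175·298.2^0.57·exp(0.008·93+0.085·-10.6) = 0.3849
  sum: 3.344 + 0.3849 → r_corr = 3.729 μm/a
ISO 9224: D(t) = r_corr · t^b with b = 0.813 (zinc, B1)
  D(19) = 3.729 × 19^0.813 = 3.729 × 10.96 = 40.85 μm
  Mass loss = 40.85 μm × 7.14 g/cm³ = 291.7 g·m⁻²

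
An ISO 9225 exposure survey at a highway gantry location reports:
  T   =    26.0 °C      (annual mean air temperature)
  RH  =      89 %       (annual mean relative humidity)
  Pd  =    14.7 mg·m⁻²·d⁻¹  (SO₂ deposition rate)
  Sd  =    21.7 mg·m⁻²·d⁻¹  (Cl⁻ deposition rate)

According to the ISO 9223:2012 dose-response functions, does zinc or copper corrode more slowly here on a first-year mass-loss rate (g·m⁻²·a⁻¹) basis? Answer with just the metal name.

zinc: T>10 °C ⇒ hinge -0.071·(26.0−10) = -1.1360
  SO₂ term: 0.0129·14.7^0.44·exp(0.046·89-1.1360) = 0.8107
  Cl⁻ term: 0.0175·21.7^0.57·exp(0.008·89+0.085·26.0) = 1.879
  r_corr = 0.8107 + 1.879 = 2.689 μm/a
  mass loss = 2.689 μm/a × 7.14 g/cm³ = 19.2 g·m⁻²·a⁻¹
copper: T>10 °C ⇒ hinge -0.080·(26.0−10) = -1.2800
  SO₂ term: 0.0053·14.7^0.26·exp(0.059·89-1.2800) = 0.5654
  Cl⁻ term: 0.01025·21.7^0.27·exp(0.036·89+0.049·26.0) = 2.072
  r_corr = 0.5654 + 2.072 = 2.637 μm/a
  mass loss = 2.637 μm/a × 8.96 g/cm³ = 23.63 g·m⁻²·a⁻¹
Ordering by g·m⁻²·a⁻¹: copper (23.6) > zinc (19.2)

zinc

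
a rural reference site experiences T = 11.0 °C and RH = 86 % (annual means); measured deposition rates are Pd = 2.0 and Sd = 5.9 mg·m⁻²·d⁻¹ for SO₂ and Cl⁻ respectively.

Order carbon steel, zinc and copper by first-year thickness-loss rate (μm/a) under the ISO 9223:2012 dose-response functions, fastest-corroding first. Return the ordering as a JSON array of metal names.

carbon steel: temperature factor f = -0.054·(1.0) = -0.0540
  Pd branch = 1.77·Pd^0.52·e^(0.02·RH+f) = 13.43 μm/a
  Cl⁻ term: 0.102·5.9^0.62·exp(0.033·86+0.04·11.0) = 8.131
  sum: 13.43 + 8.131 → r_corr = 21.56 μm/a
zinc: T>10 °C ⇒ hinge -0.071·(11.0−10) = -0.0710
  Pd branch = 0.0129·Pd^0.44·e^(0.046·RH+f) = 0.8517 μm/a
  Cl⁻ term: 0.0175·5.9^0.57·exp(0.008·86+0.085·11.0) = 0.2439
  sum: 0.8517 + 0.2439 → r_corr = 1.096 μm/a
copper: f(T) = -0.080·(T−10) [T>10 °C] = -0.0800
  Pd branch = 0.0053·Pd^0.26·e^(0.059·RH+f) = 0.9363 μm/a
  Sd branch = 0.01025·Sd^0.27·e^(0.036·RH+0.049·T) = 0.6274 μm/a
  r_corr = 0.9363 + 0.6274 = 1.564 μm/a
Ordering by μm/a: carbon steel (21.6) > copper (1.56) > zinc (1.1)

["carbon steel", "copper", "zinc"]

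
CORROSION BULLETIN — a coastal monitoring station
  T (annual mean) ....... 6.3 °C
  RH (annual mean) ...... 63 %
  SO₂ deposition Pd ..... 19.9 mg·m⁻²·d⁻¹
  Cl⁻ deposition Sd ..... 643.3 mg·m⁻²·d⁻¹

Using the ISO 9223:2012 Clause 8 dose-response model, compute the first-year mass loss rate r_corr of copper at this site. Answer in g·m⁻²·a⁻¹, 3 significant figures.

copper: f(T) = +0.126·(T−10) [T≤10 °C] = -0.4662
  Pd branch = 0.0053·Pd^0.26·e^(0.059·RH+f) = 0.2977 μm/a
  Sd branch = 0.01025·Sd^0.27·e^(0.036·RH+0.049·T) = 0.7728 μm/a
  r_corr = 0.2977 + 0.7728 = 1.07 μm/a
Convert to mass loss: 1.07 μm/a × 8.96 g/cm³ = 9.591 g·m⁻²·a⁻¹

r_corr = 9.59 g·m⁻²·a⁻¹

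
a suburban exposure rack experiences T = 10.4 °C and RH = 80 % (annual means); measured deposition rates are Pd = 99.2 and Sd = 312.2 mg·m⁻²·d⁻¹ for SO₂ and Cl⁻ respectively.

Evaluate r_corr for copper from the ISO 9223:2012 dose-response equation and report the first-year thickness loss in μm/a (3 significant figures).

copper: T>10 °C ⇒ hinge -0.080·(10.4−10) = -0.0320
  Pd branch = 0.0053·Pd^0.26·e^(0.059·RH+f) = 1.903 μm/a
  Cl⁻ term: 0.01025·312.2^0.27·exp(0.036·80+0.049·10.4) = 1.433
  r_corr = 1.903 + 1.433 = 3.336 μm/a

r_corr = 3.34 μm/a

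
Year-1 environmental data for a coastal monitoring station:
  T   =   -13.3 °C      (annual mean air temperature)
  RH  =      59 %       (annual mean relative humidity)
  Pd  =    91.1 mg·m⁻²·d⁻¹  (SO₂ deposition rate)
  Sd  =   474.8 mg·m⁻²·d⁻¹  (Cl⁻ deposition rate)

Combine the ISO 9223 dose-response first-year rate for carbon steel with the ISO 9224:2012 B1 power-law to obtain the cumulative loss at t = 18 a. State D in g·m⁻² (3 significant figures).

carbon steel: f(T) = +0.150·(T−10) [T≤10 °C] = -3.4950
  Pd branch = 1.77·Pd^0.52·e^(0.02·RH+f) = 1.826 μm/a
  Cl⁻ term: 0.102·474.8^0.62·exp(0.033·59+0.04·-13.3) = 19.17
  r_corr = 1.826 + 19.17 = 20.99 μm/a
ISO 9224: D(t) = r_corr · t^b with b = 0.523 (carbon steel, B1)
  D(18) = 20.99 × 18^0.523 = 20.99 × 4.534 = 95.19 μm
  Mass loss = 95.19 μm × 7.85 g/cm³ = 747.2 g·m⁻²

D(18) = 747 g·m⁻²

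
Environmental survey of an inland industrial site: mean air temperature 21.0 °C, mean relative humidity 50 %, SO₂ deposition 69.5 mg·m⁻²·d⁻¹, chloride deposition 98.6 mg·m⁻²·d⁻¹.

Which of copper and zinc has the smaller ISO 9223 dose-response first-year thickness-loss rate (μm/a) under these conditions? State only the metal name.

copper

copper: temperature factor f = -0.080·(11.0) = -0.8800
  SO₂ term: 0.0053·69.5^0.26·exp(0.059·50-0.8800) = 0.1265
  Sd branch = 0.01025·Sd^0.27·e^(0.036·RH+0.049·T) = 0.5994 μm/a
  sum: 0.1265 + 0.5994 → r_corr = 0.7259 μm/a
zinc: temperature factor f = -0.071·(11.0) = -0.7810
  SO₂ term: 0.0129·69.5^0.44·exp(0.046·50-0.7810) = 0.3809
  Sd branch = 0.0175·Sd^0.57·e^(0.008·RH+0.085·T) = 2.13 μm/a
  r_corr = 0.3809 + 2.13 = 2.511 μm/a
Ordering by μm/a: zinc (2.51) > copper (0.726)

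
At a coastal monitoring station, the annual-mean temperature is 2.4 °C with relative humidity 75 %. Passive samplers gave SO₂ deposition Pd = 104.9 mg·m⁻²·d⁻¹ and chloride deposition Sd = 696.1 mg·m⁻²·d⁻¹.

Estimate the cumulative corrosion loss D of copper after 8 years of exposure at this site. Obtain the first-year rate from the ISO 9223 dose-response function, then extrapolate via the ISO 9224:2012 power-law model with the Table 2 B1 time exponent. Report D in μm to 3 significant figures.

D(8) = 6.30 μm

copper: T≤10 °C ⇒ hinge +0.126·(2.4−10) = -0.9576
  SO₂ term: 0.0053·104.9^0.26·exp(0.059·75-0.9576) = 0.5696
  Cl⁻ term: 0.01025·696.1^0.27·exp(0.036·75+0.049·2.4) = 1.004
  r_corr = 0.5696 + 1.004 = 1.574 μm/a
Long-term exponent b (ISO 9224 Table 2, B1) = 0.667
  D(8) = 1.574 × 8^0.667 = 1.574 × 4.003 = 6.3 μm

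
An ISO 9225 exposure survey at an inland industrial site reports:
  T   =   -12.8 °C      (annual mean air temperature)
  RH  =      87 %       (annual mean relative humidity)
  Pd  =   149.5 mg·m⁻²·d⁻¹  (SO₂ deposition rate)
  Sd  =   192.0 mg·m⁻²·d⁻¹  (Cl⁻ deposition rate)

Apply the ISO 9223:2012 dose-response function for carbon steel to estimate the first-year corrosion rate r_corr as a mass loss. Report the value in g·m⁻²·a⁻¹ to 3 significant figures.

carbon steel: T≤10 °C ⇒ hinge +0.150·(-12.8−10) = -3.4200
  Pd branch = 1.77·Pd^0.52·e^(0.02·RH+f) = 4.458 μm/a
  Cl⁻ term: 0.102·192.0^0.62·exp(0.033·87+0.04·-12.8) = 28.1
  sum: 4.458 + 28.1 → r_corr = 32.56 μm/a
Convert to mass loss: 32.56 μm/a × 7.85 g/cm³ = 255.6 g·m⁻²·a⁻¹

r_corr = 256 g·m⁻²·a⁻¹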